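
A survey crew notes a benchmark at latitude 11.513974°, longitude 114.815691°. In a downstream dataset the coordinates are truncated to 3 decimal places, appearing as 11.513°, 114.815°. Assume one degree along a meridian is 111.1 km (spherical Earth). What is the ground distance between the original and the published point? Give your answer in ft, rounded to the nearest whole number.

Δlat = 11.513974 − 11.513 = +0.000974°; Δlon = 114.815691 − 114.815 = +0.000691°.
N–S: 0.000974° × 111100 m/° = 108.211 m.
E–W at 11.513°: 0.000691° × 111100 × cos 11.513° = 0.000691 × 111100 × 0.9799 ≈ 75.2254 m.
Distance: √(108.211² + 75.2254²) ≈ 131.79 m.
In feet: 131.79 m ÷ 0.3048 ≈ 432.38 ft.

432 ft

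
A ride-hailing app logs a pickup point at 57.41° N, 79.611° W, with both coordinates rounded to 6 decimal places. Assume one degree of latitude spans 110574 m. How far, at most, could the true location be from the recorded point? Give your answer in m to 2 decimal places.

0.06 m

Rounding to 6 decimal places leaves each coordinate within ±5e-07° of the true value.
Latitude error → 5e-07 × 110574 = 0.055287 m along the meridian.
East–west component at 57.41°: 5e-07° × 110574 × cos 57.41° ≈ 5e-07 × 59557.8 ≈ 0.0297789 m.
The two errors are perpendicular, so the maximum displacement is √(0.055287² + 0.0297789²) ≈ 0.0627968 m.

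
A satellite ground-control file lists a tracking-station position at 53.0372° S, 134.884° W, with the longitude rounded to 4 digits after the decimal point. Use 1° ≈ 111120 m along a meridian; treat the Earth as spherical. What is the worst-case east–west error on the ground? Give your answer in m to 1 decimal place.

3.3 m

Rounding to 4 decimal places leaves the longitude within ±5e-05° of the true value.
At latitude 53.0372° a degree of longitude spans 111120 m × cos 53.0372° = 111120 × 0.6013 ≈ 66816.1 m.
East–west error: 5e-05° × 66816.1 m/° ≈ 3.3408 m.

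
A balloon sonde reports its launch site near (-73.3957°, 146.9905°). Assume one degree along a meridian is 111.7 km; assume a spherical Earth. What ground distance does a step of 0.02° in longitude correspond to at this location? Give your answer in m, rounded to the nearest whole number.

At 73.3957° a degree of longitude is 111700 × cos 73.3957° ≈ 31919.4 m, so 0.02° corresponds to 638.388 m.

638 m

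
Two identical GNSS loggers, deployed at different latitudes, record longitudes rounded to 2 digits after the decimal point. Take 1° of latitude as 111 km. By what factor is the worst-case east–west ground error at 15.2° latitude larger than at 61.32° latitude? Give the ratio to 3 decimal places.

Rounding to 2 decimal places leaves the longitude within ±0.005° of the true value.
Error at 15.2° = 0.005° × 111000 × cos 15.2° ≈ 555 × 0.9650 = 535.58 m.
Error at 61.32° = 0.005° × 111000 × cos 61.32° ≈ 555 × 0.4799 = 266.35 m.
Ratio: 535.58 / 266.35 = cos 15.2° / cos 61.32° ≈ 2.0108.

2.011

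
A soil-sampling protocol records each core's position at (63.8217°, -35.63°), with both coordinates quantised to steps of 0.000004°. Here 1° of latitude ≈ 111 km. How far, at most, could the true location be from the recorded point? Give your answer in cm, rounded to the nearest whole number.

With a 0.000004° grid the true value lies within half a step, ±0.000004°/2 = ±2e-06°, of the stored one.
N–S: 2e-06° × 111000 m/° = 0.222 m.
E–W at 63.8217°: 2e-06° × 111000 × cos 63.8217° = 2e-06 × 111000 × 0.4412 ≈ 0.0979389 m.
Worst case both components are at the extreme and orthogonal: √(0.222² + 0.0979389²) ≈ 0.242644 m.
That is 0.242644 m = 24.264 cm.

24 cm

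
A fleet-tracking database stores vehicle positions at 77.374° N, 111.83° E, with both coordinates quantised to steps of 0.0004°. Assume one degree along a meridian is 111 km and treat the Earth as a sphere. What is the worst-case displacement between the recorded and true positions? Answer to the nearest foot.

75 feet

With a 0.0004° grid the true value lies within half a step, ±0.0004°/2 = ±0.0002°, of the stored one.
North–south component: 0.0002° × 111000 = 22.2 m.
Longitude error → 0.0002 × 111000 × cos 77.374° = 0.0002 × 111000 × 0.2186 ≈ 4.85261 m.
The two errors are perpendicular, so the maximum displacement is √(22.2² + 4.85261²) ≈ 22.7242 m.
Converting: 22.7242 m × 3.2808 ft/m ≈ 74.554 ft.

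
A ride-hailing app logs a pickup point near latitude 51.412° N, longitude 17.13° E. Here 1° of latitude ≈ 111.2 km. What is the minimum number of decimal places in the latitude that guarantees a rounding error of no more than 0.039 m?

7 decimal places

One degree of latitude covers 111200 m.
N decimal places → at most half a unit in the last place, 0.5 × 10⁻ᴺ° = 111200/2 × 10⁻ᴺ m.
Need 0.5 × 111200 × 10⁻ᴺ ≤ 0.039 → 10⁻ᴺ ≤ 7.014e-07, so N ≥ 6.15.
So 7 decimal places suffice (0.00556 m); 6 would allow up to 0.0556 m.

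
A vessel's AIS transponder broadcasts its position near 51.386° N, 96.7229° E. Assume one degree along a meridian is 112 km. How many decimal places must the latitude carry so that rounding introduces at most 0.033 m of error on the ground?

7 decimal places

One degree of latitude covers 112000 m.
With N decimal places the half-ulp bound is 0.5·10⁻ᴺ°, or 0.5·10⁻ᴺ × 112000 m on the ground.
Need 0.5 × 112000 × 10⁻ᴺ ≤ 0.033 → 10⁻ᴺ ≤ 5.893e-07, so N ≥ 6.23.
At 6 places the error can reach 0.056 m, but 7 places keeps it to 0.0056 m.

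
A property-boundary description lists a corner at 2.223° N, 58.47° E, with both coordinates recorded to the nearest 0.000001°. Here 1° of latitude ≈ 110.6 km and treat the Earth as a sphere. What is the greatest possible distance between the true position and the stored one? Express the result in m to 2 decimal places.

Rounding to 6 decimal places leaves each coordinate within ±5e-07° of the true value.
Latitude error → 5e-07 × 110600 = 0.0553 m along the meridian.
Longitude error → 5e-07 × 110600 × cos 2.223° = 5e-07 × 110600 × 0.9992 ≈ 0.0552584 m.
The two errors are perpendicular, so the maximum displacement is √(0.0553² + 0.0552584²) ≈ 0.0781766 m.

0.08 m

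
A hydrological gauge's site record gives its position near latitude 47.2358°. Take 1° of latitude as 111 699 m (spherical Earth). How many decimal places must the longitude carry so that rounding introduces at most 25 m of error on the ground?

4

At 47.2358° one degree of longitude covers 111699 × cos 47.2358° ≈ 111699 × 0.6790 ≈ 75841.7 m.
Rounding to N decimal places gives at most 0.5 × 10⁻ᴺ degrees of error, i.e. 0.5 × 10⁻ᴺ × 75841.7 m.
Need 0.5 × 75841.7 × 10⁻ᴺ ≤ 25 → 10⁻ᴺ ≤ 6.593e-04, so N ≥ 3.18.
N = 3 would give 37.9 m (too coarse); N = 4 gives 3.79 m ≤ 25 m.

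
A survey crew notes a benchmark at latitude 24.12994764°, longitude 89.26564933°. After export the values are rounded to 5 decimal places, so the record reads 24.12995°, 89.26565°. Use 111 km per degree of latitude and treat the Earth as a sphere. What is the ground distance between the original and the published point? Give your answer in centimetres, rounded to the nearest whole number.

The latitude changed by -0.00000236° and the longitude by -0.00000067°.
North–south shift: -0.00000236 × 111000 = -0.26196 m.
East–west at this latitude: -0.00000067° × 111000 × cos 24.13° ≈ -0.00000067 × 101301 = -0.0678716 m.
Distance: √(0.26196² + 0.0678716²) ≈ 0.27061 m.
That is 0.27061 m = 27.061 cm.

27 centimetres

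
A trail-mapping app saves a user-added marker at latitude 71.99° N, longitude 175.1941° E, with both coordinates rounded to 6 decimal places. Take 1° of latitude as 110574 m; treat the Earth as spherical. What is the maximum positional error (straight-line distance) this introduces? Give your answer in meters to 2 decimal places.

0.06 meters

Rounding to 6 decimal places leaves each coordinate within ±5e-07° of the true value.
N–S: 5e-07° × 110574 m/° = 0.055287 m.
Longitude error → 5e-07 × 110574 × cos 71.99° = 5e-07 × 110574 × 0.3092 ≈ 0.0170938 m.
Worst case both components are at the extreme and orthogonal: √(0.055287² + 0.0170938²) ≈ 0.0578693 m.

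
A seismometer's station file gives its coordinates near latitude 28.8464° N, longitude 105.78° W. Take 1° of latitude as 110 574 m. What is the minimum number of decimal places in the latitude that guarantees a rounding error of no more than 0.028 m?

7 decimal places

One degree of latitude covers 110574 m.
With N decimal places the half-ulp bound is 0.5·10⁻ᴺ°, or 0.5·10⁻ᴺ × 110574 m on the ground.
Setting 55287 × 10⁻ᴺ ≤ 0.028 gives 10ᴺ ≥ 1.975e+06, i.e. N ≥ 6.30.
So 7 decimal places suffice (0.00553 m); 6 would allow up to 0.0553 m.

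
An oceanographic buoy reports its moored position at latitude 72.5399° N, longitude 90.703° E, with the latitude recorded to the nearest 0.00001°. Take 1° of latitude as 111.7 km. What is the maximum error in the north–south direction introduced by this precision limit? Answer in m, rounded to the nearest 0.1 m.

Rounding to 5 decimal places leaves the latitude within ±5e-06° of the true value.
North–south distance: 5e-06° × 111700 m/° = 0.5585 m.

0.6 m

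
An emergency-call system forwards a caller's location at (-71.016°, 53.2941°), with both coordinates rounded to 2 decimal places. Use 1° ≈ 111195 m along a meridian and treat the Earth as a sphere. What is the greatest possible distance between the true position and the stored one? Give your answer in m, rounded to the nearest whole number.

Rounding to 2 decimal places leaves each coordinate within ±0.005° of the true value.
North–south component: 0.005° × 111195 = 555.975 m.
E–W at 71.016°: 0.005° × 111195 × cos 71.016° = 0.005 × 111195 × 0.3253 ≈ 180.861 m.
The two errors are perpendicular, so the maximum displacement is √(555.975² + 180.861²) ≈ 584.653 m.

585 m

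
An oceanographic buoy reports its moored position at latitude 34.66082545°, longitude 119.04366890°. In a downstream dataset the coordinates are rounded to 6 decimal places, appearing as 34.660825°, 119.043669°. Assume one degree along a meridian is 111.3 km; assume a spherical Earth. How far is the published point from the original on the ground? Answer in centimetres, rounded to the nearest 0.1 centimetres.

Δlat = 34.66082545 − 34.660825 = +0.00000045°; Δlon = 119.04366890 − 119.043669 = -0.00000010°.
North–south shift: 0.00000045 × 111300 = 0.050085 m.
East–west at this latitude: -0.00000010° × 111300 × cos 34.6608° ≈ -0.00000010 × 91547.9 = -0.00915479 m.
Hypotenuse of the two orthogonal shifts: √(0.050085² + 0.00915479²) = 0.0509148 m.
That is 0.0509148 m = 5.0915 cm.

5.1 centimetres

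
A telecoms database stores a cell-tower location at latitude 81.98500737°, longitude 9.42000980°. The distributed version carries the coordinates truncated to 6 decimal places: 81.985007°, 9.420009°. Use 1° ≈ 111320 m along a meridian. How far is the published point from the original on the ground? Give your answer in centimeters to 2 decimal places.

Δlat = 81.98500737 − 81.985007 = +0.00000037°; Δlon = 9.42000980 − 9.420009 = +0.00000080°.
North–south shift: 0.00000037 × 111320 = 0.0411884 m.
E–W at 81.985°: 0.00000080° × 111320 × cos 81.985° = 0.00000080 × 111320 × 0.1394 ≈ 0.0124173 m.
Combined displacement = (0.0411884² + 0.0124173²)^½ ≈ 0.0430195 m.
That is 0.0430195 m = 4.3019 cm.

4.30 centimeters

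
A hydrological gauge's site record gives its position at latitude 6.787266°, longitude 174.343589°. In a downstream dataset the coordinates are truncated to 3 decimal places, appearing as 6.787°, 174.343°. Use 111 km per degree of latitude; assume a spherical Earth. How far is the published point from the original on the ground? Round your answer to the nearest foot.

The latitude changed by +0.000266° and the longitude by +0.000589°.
North–south shift: 0.000266 × 111000 = 29.526 m.
East–west at this latitude: 0.000589° × 111000 × cos 6.787° ≈ 0.000589 × 110222 = 64.9208 m.
Distance: √(29.526² + 64.9208²) ≈ 71.3197 m.
Converting: 71.3197 m × 3.2808 ft/m ≈ 233.99 ft.

234 feet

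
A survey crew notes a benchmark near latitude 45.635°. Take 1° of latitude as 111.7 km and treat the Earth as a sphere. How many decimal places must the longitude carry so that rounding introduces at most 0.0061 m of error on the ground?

At 45.635° one degree of longitude covers 111700 × cos 45.635° ≈ 111700 × 0.6992 ≈ 78103.6 m.
N decimal places → at most half a unit in the last place, 0.5 × 10⁻ᴺ° = 78103.6/2 × 10⁻ᴺ m.
Need 0.5 × 78103.6 × 10⁻ᴺ ≤ 0.0061 → 10⁻ᴺ ≤ 1.562e-07, so N ≥ 6.81.
So 7 decimal places suffice (0.00391 m); 6 would allow up to 0.0391 m.

7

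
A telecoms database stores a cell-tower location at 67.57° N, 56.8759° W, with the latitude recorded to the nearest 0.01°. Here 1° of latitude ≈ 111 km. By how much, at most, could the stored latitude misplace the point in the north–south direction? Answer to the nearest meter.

Rounding to 2 decimal places leaves the latitude within ±0.005° of the true value.
North–south distance: 0.005° × 111000 m/° = 555 m.

555 meters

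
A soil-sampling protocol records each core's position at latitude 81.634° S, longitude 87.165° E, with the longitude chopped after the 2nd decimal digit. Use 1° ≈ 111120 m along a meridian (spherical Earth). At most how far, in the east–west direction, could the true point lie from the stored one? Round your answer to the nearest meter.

Truncating at 2 decimal places can drop up to a full unit in the last place, so the longitude may be off by as much as 0.01°.
Parallels shrink by cos φ, so at 81.634° a degree of longitude is 111120 × 0.1455 ≈ 16167.5 m.
So at most 0.01° × 16167.5 ≈ 161.675 m east–west.

162 meters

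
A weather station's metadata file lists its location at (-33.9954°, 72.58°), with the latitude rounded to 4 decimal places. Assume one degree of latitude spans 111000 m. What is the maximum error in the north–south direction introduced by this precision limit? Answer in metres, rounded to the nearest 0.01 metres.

Rounding to 4 decimal places leaves the latitude within ±5e-05° of the true value.
Along the meridian that is 5e-05° × 111000 m/° = 5.55 m.

5.55 metres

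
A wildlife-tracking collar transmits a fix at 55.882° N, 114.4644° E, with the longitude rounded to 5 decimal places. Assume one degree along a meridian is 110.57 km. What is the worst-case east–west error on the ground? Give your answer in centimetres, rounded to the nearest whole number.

Rounding to 5 decimal places leaves the longitude within ±5e-06° of the true value.
One degree of longitude at 55.882° is 110570 × cos 55.882° ≈ 110570 × 0.5609 = 62018.6 m.
East–west error: 5e-06° × 62018.6 m/° ≈ 0.310093 m.
That is 0.310093 m = 31.009 cm.

31 centimetres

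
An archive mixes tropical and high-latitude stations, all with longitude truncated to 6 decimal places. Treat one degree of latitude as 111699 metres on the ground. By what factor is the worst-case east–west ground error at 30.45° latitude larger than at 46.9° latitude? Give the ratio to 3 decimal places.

1.262

Truncating at 6 decimal places can drop up to a full unit in the last place, so the longitude may be off by as much as 1e-06°.
At 30.45°: 1e-06° × 111699 × cos 30.45° = 1e-06 × 111699 × 0.8621 ≈ 0.096293 m.
At 46.9°: 1e-06° × 111699 × cos 46.9° = 1e-06 × 111699 × 0.6833 ≈ 0.076321 m.
Ratio: 0.096293 / 0.076321 = cos 30.45° / cos 46.9° ≈ 1.2617.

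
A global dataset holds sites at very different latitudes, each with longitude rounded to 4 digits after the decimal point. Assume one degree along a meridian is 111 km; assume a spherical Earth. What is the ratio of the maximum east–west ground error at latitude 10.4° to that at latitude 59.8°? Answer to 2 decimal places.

1.96

Rounding to 4 decimal places leaves the longitude within ±5e-05° of the true value.
Error at 10.4° = 5e-05° × 111000 × cos 10.4° ≈ 5.55 × 0.9836 = 5.4588 m.
Error at 59.8° = 5e-05° × 111000 × cos 59.8° ≈ 5.55 × 0.5030 = 2.7918 m.
Ratio: 5.4588 / 2.7918 = cos 10.4° / cos 59.8° ≈ 1.9553.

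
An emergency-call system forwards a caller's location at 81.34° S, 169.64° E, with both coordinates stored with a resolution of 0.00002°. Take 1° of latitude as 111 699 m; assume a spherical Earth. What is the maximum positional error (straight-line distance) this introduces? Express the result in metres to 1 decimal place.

1.1 metres

With a 0.00002° grid the true value lies within half a step, ±0.00002°/2 = ±1e-05°, of the stored one.
N–S: 1e-05° × 111699 m/° = 1.11699 m.
East–west component at 81.34°: 1e-05° × 111699 × cos 81.34° ≈ 1e-05 × 16818.6 ≈ 0.168186 m.
Combining orthogonally: (1.11699² + 0.168186²)^½ ≈ 1.12958 m.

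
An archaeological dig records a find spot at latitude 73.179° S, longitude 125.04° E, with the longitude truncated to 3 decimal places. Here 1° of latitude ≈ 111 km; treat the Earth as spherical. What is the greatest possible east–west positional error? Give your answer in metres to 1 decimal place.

32.1 metres

Truncating at 3 decimal places can drop up to a full unit in the last place, so the longitude may be off by as much as 0.001°.
At latitude 73.179° a degree of longitude spans 111000 m × cos 73.179° = 111000 × 0.2894 ≈ 32121.5 m.
East–west error: 0.001° × 32121.5 m/° ≈ 32.1215 m.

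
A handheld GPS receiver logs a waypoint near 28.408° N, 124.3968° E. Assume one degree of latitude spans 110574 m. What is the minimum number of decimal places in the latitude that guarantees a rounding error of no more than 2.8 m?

One degree of latitude covers 110574 m.
Rounding to N decimal places gives at most 0.5 × 10⁻ᴺ degrees of error, i.e. 0.5 × 10⁻ᴺ × 110574 m.
Need 0.5 × 110574 × 10⁻ᴺ ≤ 2.8 → 10⁻ᴺ ≤ 5.064e-05, so N ≥ 4.30.
N = 4 would give 5.53 m (too coarse); N = 5 gives 0.553 m ≤ 2.8 m.

5 decimal places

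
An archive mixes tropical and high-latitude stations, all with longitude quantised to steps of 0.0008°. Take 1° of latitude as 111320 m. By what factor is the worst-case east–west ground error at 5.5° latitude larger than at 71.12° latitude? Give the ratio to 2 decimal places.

With a 0.0008° grid the true value lies within half a step, ±0.0008°/2 = ±0.0004°, of the stored one.
At 5.5°: 0.0004° × 111320 × cos 5.5° = 0.0004 × 111320 × 0.9954 ≈ 44.323 m.
Error at 71.12° = 0.0004° × 111320 × cos 71.12° ≈ 44.528 × 0.3236 = 14.409 m.
Ratio: 44.323 / 14.409 = cos 5.5° / cos 71.12° ≈ 3.0761.

3.08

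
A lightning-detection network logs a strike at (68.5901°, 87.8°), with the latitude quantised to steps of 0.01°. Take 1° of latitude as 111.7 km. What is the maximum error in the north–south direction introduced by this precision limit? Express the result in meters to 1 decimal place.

558.5 meters

With a 0.01° grid the true value lies within half a step, ±0.01°/2 = ±0.005°, of the stored one.
North–south distance: 0.005° × 111700 m/° = 558.5 m.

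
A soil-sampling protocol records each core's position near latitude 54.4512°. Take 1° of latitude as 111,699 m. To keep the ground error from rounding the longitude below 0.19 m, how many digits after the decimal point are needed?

At 54.4512° one degree of longitude covers 111699 × cos 54.4512° ≈ 111699 × 0.5814 ≈ 64941.4 m.
Rounding to N decimal places gives at most 0.5 × 10⁻ᴺ degrees of error, i.e. 0.5 × 10⁻ᴺ × 64941.4 m.
Setting 32470.7 × 10⁻ᴺ ≤ 0.19 gives 10ᴺ ≥ 1.709e+05, i.e. N ≥ 5.23.
N = 5 would give 0.325 m (too coarse); N = 6 gives 0.0325 m ≤ 0.19 m.

6 decimal places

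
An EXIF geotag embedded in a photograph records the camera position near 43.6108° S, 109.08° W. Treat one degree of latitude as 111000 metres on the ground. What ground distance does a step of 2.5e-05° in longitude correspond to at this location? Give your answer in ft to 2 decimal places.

2.5e-05° of longitude at 43.6108° is 2.5e-05 × 111000 × cos 43.6108° ≈ 2.5e-05 × 80368.6 = 2.00922 m.
Converting: 2.00922 m × 3.2808 ft/m ≈ 6.5919 ft.

6.59 ft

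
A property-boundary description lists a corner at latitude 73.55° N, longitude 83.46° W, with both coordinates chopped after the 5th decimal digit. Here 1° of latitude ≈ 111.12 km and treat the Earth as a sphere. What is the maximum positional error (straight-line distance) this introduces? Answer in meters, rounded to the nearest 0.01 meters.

Truncating at 5 decimal places can drop up to a full unit in the last place, so each coordinate may be off by as much as 1e-05°.
N–S: 1e-05° × 111120 m/° = 1.1112 m.
E–W at 73.55°: 1e-05° × 111120 × cos 73.55° = 1e-05 × 111120 × 0.2832 ≈ 0.314668 m.
Combining orthogonally: (1.1112² + 0.314668²)^½ ≈ 1.15489 m.

1.15 meters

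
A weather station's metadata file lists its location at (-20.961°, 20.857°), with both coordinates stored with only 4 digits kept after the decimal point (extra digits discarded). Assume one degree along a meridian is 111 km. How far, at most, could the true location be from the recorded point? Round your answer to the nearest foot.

50 feet

Truncating at 4 decimal places can drop up to a full unit in the last place, so each coordinate may be off by as much as 0.0001°.
N–S: 0.0001° × 111000 m/° = 11.1 m.
E–W at 20.961°: 0.0001° × 111000 × cos 20.961° = 0.0001 × 111000 × 0.9338 ≈ 10.3654 m.
Worst case both components are at the extreme and orthogonal: √(11.1² + 10.3654²) ≈ 15.1872 m.
In feet: 15.1872 m ÷ 0.3048 ≈ 49.827 ft.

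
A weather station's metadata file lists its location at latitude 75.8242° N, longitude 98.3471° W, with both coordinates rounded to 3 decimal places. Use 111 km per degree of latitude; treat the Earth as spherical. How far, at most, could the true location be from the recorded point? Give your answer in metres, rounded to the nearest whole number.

57 metres

Rounding to 3 decimal places leaves each coordinate within ±0.0005° of the true value.
North–south component: 0.0005° × 111000 = 55.5 m.
E–W at 75.8242°: 0.0005° × 111000 × cos 75.8242° = 0.0005 × 111000 × 0.2449 ≈ 13.5918 m.
Worst case both components are at the extreme and orthogonal: √(55.5² + 13.5918²) ≈ 57.1401 m.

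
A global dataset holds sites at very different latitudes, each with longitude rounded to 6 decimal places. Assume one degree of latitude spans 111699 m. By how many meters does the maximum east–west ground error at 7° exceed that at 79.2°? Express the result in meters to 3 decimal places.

0.045 meters

Rounding to 6 decimal places leaves the longitude within ±5e-07° of the true value.
At 7°: 5e-07° × 111699 × cos 7° = 5e-07 × 111699 × 0.9925 ≈ 0.055433 m.
Error at 79.2° = 5e-07° × 111699 × cos 79.2° ≈ 0.055849 × 0.1874 = 0.010465 m.
So the lower-latitude error exceeds the higher by 0.055433 − 0.010465 = 0.044968 m.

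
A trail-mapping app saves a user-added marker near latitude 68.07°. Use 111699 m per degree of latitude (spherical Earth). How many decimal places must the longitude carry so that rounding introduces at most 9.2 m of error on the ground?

At 68.07° one degree of longitude covers 111699 × cos 68.07° ≈ 111699 × 0.3735 ≈ 41716.6 m.
With N decimal places the half-ulp bound is 0.5·10⁻ᴺ°, or 0.5·10⁻ᴺ × 41716.6 m on the ground.
Setting 20858.3 × 10⁻ᴺ ≤ 9.2 gives 10ᴺ ≥ 2267, i.e. N ≥ 3.36.
At 3 places the error can reach 20.9 m, but 4 places keeps it to 2.09 m.

4 decimal places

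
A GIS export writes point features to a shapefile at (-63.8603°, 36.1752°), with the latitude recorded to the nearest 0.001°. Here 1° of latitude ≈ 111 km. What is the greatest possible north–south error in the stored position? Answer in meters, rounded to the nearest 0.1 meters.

Rounding to 3 decimal places leaves the latitude within ±0.0005° of the true value.
Along the meridian that is 0.0005° × 111000 m/° = 55.5 m.

55.5 meters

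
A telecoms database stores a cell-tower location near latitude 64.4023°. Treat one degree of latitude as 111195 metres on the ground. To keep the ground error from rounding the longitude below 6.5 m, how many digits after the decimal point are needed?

At 64.4023° one degree of longitude covers 111195 × cos 64.4023° ≈ 111195 × 0.4320 ≈ 48041.7 m.
Rounding to N decimal places gives at most 0.5 × 10⁻ᴺ degrees of error, i.e. 0.5 × 10⁻ᴺ × 48041.7 m.
Need 0.5 × 48041.7 × 10⁻ᴺ ≤ 6.5 → 10⁻ᴺ ≤ 2.706e-04, so N ≥ 3.57.
N = 3 would give 24 m (too coarse); N = 4 gives 2.4 m ≤ 6.5 m.

4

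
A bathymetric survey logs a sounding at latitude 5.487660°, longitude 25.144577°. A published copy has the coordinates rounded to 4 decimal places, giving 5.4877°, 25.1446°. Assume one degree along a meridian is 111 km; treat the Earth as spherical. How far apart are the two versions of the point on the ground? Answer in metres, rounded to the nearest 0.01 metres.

Δlat = 5.487660 − 5.4877 = -0.000040°; Δlon = 25.144577 − 25.1446 = -0.000023°.
N–S: -0.000040° × 111000 m/° = -4.44 m.
East–west at this latitude: -0.000023° × 111000 × cos 5.4877° ≈ -0.000023 × 110491 = -2.5413 m.
Combined displacement = (4.44² + 2.5413²)^½ ≈ 5.11584 m.

5.12 metres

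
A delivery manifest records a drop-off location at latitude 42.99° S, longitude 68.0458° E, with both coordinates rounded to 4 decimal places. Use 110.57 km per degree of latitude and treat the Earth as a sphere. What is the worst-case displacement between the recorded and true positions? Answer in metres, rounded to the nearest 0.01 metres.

Rounding to 4 decimal places leaves each coordinate within ±5e-05° of the true value.
Latitude error → 5e-05 × 110570 = 5.5285 m along the meridian.
East–west component at 42.99°: 5e-05° × 110570 × cos 42.99° ≈ 5e-05 × 80878.9 ≈ 4.04395 m.
The two errors are perpendicular, so the maximum displacement is √(5.5285² + 4.04395²) ≈ 6.84966 m.

6.85 metres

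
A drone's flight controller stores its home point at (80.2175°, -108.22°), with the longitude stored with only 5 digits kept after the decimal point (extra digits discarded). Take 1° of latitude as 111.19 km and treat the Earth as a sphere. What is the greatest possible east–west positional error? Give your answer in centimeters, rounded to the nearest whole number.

19 centimeters

Truncating at 5 decimal places can drop up to a full unit in the last place, so the longitude may be off by as much as 1e-05°.
One degree of longitude at 80.2175° is 111190 × cos 80.2175° ≈ 111190 × 0.1699 = 18892.1 m.
So at most 1e-05° × 18892.1 ≈ 0.188921 m east–west.
That is 0.188921 m = 18.892 cm.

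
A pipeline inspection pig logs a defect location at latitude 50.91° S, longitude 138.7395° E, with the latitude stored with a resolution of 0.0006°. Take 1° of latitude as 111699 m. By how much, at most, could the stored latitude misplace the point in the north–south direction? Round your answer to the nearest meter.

34 meters

With a 0.0006° grid the true value lies within half a step, ±0.0006°/2 = ±0.0003°, of the stored one.
So the N–S error is at most 0.0003 × 111699 = 33.5097 m.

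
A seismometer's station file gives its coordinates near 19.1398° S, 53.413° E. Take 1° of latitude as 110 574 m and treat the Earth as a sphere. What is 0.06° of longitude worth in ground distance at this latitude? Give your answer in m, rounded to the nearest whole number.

One degree of longitude here spans 110574 × cos 19.1398° = 110574 × 0.9447 ≈ 104462 m; 0.06° of that is 6267.7 m.

6268 m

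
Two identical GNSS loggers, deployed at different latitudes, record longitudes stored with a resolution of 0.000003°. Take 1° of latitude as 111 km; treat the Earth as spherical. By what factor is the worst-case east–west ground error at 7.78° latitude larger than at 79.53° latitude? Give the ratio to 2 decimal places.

With a 0.000003° grid the true value lies within half a step, ±0.000003°/2 = ±1.5e-06°, of the stored one.
Error at 7.78° = 1.5e-06° × 111000 × cos 7.78° ≈ 0.1665 × 0.9908 = 0.16497 m.
At 79.53°: 1.5e-06° × 111000 × cos 79.53° = 1.5e-06 × 111000 × 0.1817 ≈ 0.030256 m.
The ratio reduces to cos 7.78° / cos 79.53° = 0.9908/0.1817 ≈ 5.4523.

5.45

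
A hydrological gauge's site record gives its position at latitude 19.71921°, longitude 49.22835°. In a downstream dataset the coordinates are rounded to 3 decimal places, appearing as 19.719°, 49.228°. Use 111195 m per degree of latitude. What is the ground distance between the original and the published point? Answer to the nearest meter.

The latitude changed by +0.00021° and the longitude by +0.00035°.
N–S: 0.00021° × 111195 m/° = 23.3509 m.
E–W at 19.719°: 0.00035° × 111195 × cos 19.719° = 0.00035 × 111195 × 0.9414 ≈ 36.636 m.
Combined displacement = (23.3509² + 36.636²)^½ ≈ 43.445 m.

43 meters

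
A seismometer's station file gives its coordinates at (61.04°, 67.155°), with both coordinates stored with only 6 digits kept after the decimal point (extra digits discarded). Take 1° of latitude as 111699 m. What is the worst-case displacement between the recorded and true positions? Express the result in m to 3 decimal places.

Truncating at 6 decimal places can drop up to a full unit in the last place, so each coordinate may be off by as much as 1e-06°.
N–S: 1e-06° × 111699 m/° = 0.111699 m.
E–W at 61.04°: 1e-06° × 111699 × cos 61.04° = 1e-06 × 111699 × 0.4842 ≈ 0.0540845 m.
Worst case both components are at the extreme and orthogonal: √(0.111699² + 0.0540845²) ≈ 0.124104 m.

0.124 m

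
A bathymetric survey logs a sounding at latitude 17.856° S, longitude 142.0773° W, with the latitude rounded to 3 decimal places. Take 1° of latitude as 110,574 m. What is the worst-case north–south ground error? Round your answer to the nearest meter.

55 meters

Rounding to 3 decimal places leaves the latitude within ±0.0005° of the true value.
Along the meridian that is 0.0005° × 110574 m/° = 55.287 m.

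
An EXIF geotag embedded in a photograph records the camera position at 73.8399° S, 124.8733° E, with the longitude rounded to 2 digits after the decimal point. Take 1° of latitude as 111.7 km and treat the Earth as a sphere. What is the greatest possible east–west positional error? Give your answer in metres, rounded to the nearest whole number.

Rounding to 2 decimal places leaves the longitude within ±0.005° of the true value.
One degree of longitude at 73.8399° is 111700 × cos 73.8399° ≈ 111700 × 0.2783 = 31088.6 m.
Maximum E–W displacement: 0.005 × 31088.6 = 155.443 m.

155 metres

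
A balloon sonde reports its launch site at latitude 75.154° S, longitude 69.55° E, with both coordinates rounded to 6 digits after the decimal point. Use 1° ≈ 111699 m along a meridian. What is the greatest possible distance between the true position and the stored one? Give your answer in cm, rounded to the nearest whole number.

6 cm

Rounding to 6 decimal places leaves each coordinate within ±5e-07° of the true value.
N–S: 5e-07° × 111699 m/° = 0.0558495 m.
E–W at 75.154°: 5e-07° × 111699 × cos 75.154° = 5e-07 × 111699 × 0.2562 ≈ 0.0143099 m.
Worst case both components are at the extreme and orthogonal: √(0.0558495² + 0.0143099²) ≈ 0.0576536 m.
That is 0.0576536 m = 5.7654 cm.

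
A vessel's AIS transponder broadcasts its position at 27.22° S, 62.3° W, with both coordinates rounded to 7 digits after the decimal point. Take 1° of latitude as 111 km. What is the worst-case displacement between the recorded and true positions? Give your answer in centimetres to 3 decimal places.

Rounding to 7 decimal places leaves each coordinate within ±5e-08° of the true value.
North–south component: 5e-08° × 111000 = 0.00555 m.
E–W at 27.22°: 5e-08° × 111000 × cos 27.22° = 5e-08 × 111000 × 0.8893 ≈ 0.00493538 m.
Combining orthogonally: (0.00555² + 0.00493538²)^½ ≈ 0.00742701 m.
That is 0.00742701 m = 0.7427 cm.

0.743 centimetres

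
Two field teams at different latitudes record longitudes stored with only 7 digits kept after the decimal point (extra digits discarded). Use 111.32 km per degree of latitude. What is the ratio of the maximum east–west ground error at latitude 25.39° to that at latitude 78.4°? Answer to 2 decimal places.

4.49

Truncating at 7 decimal places can drop up to a full unit in the last place, so the longitude may be off by as much as 1e-07°.
At 25.39°: 1e-07° × 111320 × cos 25.39° = 1e-07 × 111320 × 0.9034 ≈ 0.010057 m.
Error at 78.4° = 1e-07° × 111320 × cos 78.4° ≈ 0.011132 × 0.2011 = 0.0022384 m.
Ratio: 0.010057 / 0.0022384 = cos 25.39° / cos 78.4° ≈ 4.4928.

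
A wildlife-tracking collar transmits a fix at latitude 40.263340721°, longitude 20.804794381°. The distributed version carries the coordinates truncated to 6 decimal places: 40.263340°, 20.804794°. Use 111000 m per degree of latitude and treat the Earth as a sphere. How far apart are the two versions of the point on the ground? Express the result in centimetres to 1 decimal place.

8.6 centimetres

Δlat = 40.263340721 − 40.263340 = +0.000000721°; Δlon = 20.804794381 − 20.804794 = +0.000000381°.
North–south shift: 0.000000721 × 111000 = 0.080031 m.
East–west at this latitude: 0.000000381° × 111000 × cos 40.2633° ≈ 0.000000381 × 84702.1 = 0.0322715 m.
Combined displacement = (0.080031² + 0.0322715²)^½ ≈ 0.0862926 m.
That is 0.0862926 m = 8.6293 cm.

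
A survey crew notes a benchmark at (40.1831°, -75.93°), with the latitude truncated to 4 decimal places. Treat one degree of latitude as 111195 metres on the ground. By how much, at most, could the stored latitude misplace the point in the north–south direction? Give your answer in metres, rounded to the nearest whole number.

Truncating at 4 decimal places can drop up to a full unit in the last place, so the latitude may be off by as much as 0.0001°.
So the N–S error is at most 0.0001 × 111195 = 11.1195 m.

11 metres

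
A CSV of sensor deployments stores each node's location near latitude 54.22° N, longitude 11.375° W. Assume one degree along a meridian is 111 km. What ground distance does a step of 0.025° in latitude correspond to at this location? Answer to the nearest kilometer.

0.025° × 111000 m/° = 2775 m.
That is 2775 m = 2.775 km.

3 kilometers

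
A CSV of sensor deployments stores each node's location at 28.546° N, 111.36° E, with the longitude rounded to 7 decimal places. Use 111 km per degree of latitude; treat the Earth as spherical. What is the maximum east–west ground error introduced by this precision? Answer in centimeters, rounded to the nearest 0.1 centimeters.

0.5 centimeters

Rounding to 7 decimal places leaves the longitude within ±5e-08° of the true value.
One degree of longitude at 28.546° is 111000 × cos 28.546° ≈ 111000 × 0.8784 = 97506.1 m.
East–west error: 5e-08° × 97506.1 m/° ≈ 0.00487531 m.
That is 0.00487531 m = 0.48753 cm.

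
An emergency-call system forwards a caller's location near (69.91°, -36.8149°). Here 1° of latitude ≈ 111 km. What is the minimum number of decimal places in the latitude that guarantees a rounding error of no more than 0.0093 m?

One degree of latitude covers 111000 m.
Rounding to N decimal places gives at most 0.5 × 10⁻ᴺ degrees of error, i.e. 0.5 × 10⁻ᴺ × 111000 m.
Need 0.5 × 111000 × 10⁻ᴺ ≤ 0.0093 → 10⁻ᴺ ≤ 1.676e-07, so N ≥ 6.78.
At 6 places the error can reach 0.0555 m, but 7 places keeps it to 0.00555 m.

7 decimal places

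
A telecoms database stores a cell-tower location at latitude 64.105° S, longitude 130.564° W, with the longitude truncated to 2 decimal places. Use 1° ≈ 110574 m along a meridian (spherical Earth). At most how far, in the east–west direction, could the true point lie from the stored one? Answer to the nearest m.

483 m

Truncating at 2 decimal places can drop up to a full unit in the last place, so the longitude may be off by as much as 0.01°.
One degree of longitude at 64.105° is 110574 × cos 64.105° ≈ 110574 × 0.4367 = 48290.2 m.
So at most 0.01° × 48290.2 ≈ 482.902 m east–west.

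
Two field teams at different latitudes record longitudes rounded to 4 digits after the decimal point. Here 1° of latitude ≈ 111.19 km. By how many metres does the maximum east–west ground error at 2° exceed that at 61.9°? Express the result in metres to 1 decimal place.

Rounding to 4 decimal places leaves the longitude within ±5e-05° of the true value.
Error at 2° = 5e-05° × 111190 × cos 2° ≈ 5.5595 × 0.9994 = 5.5561 m.
Error at 61.9° = 5e-05° × 111190 × cos 61.9° ≈ 5.5595 × 0.4710 = 2.6186 m.
So the lower-latitude error exceeds the higher by 5.5561 − 2.6186 = 2.9375 m.

2.9 metres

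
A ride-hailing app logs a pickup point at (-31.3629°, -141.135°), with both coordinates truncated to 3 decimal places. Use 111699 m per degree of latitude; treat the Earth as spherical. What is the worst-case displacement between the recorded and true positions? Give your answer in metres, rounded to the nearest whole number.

Truncating at 3 decimal places can drop up to a full unit in the last place, so each coordinate may be off by as much as 0.001°.
North–south component: 0.001° × 111699 = 111.699 m.
Longitude error → 0.001 × 111699 × cos 31.3629° = 0.001 × 111699 × 0.8539 ≈ 95.3784 m.
Combining orthogonally: (111.699² + 95.3784²)^½ ≈ 146.88 m.

147 metres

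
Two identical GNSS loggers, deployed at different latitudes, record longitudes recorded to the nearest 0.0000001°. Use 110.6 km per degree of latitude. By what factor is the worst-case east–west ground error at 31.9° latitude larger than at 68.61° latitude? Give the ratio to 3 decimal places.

2.328

Rounding to 7 decimal places leaves the longitude within ±5e-08° of the true value.
Error at 31.9° = 5e-08° × 110600 × cos 31.9° ≈ 0.00553 × 0.8490 = 0.0046948 m.
At 68.61°: 5e-08° × 110600 × cos 68.61° = 5e-08 × 110600 × 0.3647 ≈ 0.0020169 m.
Ratio: 0.0046948 / 0.0020169 = cos 31.9° / cos 68.61° ≈ 2.3278.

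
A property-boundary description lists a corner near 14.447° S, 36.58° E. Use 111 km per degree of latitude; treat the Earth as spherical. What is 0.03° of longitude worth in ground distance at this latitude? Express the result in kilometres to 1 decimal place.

0.03° of longitude at 14.447° is 0.03 × 111000 × cos 14.447° ≈ 0.03 × 107490 = 3224.7 m.
That is 3224.7 m = 3.2247 km.

3.2 kilometres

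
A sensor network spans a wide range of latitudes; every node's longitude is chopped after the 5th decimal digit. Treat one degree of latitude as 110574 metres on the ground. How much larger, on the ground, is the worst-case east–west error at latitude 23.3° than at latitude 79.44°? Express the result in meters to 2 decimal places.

0.81 meters

Truncating at 5 decimal places can drop up to a full unit in the last place, so the longitude may be off by as much as 1e-05°.
At 23.3°: 1e-05° × 110574 × cos 23.3° = 1e-05 × 110574 × 0.9184 ≈ 1.0156 m.
At 79.44°: 1e-05° × 110574 × cos 79.44° = 1e-05 × 110574 × 0.1833 ≈ 0.20264 m.
So the lower-latitude error exceeds the higher by 1.0156 − 0.20264 = 0.81292 m.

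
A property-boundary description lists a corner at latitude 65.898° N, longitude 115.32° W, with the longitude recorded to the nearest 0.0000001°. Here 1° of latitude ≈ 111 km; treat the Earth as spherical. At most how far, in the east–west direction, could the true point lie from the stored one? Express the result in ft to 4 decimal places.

Rounding to 7 decimal places leaves the longitude within ±5e-08° of the true value.
At latitude 65.898° a degree of longitude spans 111000 m × cos 65.898° = 111000 × 0.4084 ≈ 45328.2 m.
East–west error: 5e-08° × 45328.2 m/° ≈ 0.00226641 m.
Converting: 0.00226641 m × 3.2808 ft/m ≈ 0.0074357 ft.

0.0074 ft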